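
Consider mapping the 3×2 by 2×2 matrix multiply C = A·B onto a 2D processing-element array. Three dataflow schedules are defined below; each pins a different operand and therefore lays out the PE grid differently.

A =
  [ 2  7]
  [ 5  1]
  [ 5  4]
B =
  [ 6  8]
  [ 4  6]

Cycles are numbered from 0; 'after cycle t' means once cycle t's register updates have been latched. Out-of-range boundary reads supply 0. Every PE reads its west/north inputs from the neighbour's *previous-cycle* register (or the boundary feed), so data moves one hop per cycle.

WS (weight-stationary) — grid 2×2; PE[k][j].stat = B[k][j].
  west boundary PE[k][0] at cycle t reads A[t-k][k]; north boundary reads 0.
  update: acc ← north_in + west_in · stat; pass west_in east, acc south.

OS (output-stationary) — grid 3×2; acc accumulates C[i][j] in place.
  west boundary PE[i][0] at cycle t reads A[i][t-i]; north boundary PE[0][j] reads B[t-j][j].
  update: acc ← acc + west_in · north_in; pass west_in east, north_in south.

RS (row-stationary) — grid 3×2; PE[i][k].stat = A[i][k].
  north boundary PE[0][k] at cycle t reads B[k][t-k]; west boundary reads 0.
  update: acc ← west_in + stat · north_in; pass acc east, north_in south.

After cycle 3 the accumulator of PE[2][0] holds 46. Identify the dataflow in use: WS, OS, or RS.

dataflow = OS

WS (2×2): PE[2][0] does not exist.
Under OS (3×2), PE[2][0]:
  [0] (2,0) acc=0 (h:0 v:0)
  [1] (2,0) acc=0 (h:0 v:0)
  [2] (2,0) acc=30 (h:5 v:6)
  [3] (2,0) acc=46 (h:4 v:4)
Under RS (3×2), PE[2][0]:
  [0] (2,0) acc=0 (h:0 v:0)
  [1] (2,0) acc=0 (h:0 v:0)
  [2] (2,0) acc=30 (h:30 v:6)
  [3] (2,0) acc=40 (h:40 v:8)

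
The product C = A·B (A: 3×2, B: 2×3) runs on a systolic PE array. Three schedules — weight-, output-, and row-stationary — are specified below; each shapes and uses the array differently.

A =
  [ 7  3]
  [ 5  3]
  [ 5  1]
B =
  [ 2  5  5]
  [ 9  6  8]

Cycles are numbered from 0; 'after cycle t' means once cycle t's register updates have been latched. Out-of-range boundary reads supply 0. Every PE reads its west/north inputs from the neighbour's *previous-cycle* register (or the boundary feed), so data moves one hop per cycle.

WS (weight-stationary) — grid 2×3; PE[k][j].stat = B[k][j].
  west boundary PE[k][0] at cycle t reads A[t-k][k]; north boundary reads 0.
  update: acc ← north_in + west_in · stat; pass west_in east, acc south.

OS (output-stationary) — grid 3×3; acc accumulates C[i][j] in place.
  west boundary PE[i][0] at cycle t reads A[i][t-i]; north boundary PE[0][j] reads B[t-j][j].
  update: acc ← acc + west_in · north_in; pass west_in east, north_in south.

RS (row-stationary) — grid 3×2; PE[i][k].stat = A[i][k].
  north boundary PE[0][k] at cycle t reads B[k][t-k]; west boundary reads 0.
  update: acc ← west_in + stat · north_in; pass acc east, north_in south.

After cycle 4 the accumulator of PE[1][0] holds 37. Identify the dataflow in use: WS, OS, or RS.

WS [2×3] PE[1][0] across cycles:
  step 0 · PE1,0: acc=0; fwd→0 fwd↓0
  step 1 · PE1,0: acc=41; fwd→3 fwd↓41
  step 2 · PE1,0: acc=37; fwd→3 fwd↓37
  step 3 · PE1,0: acc=19; fwd→1 fwd↓19
  step 4 · PE1,0: acc=0; fwd→0 fwd↓0
OS [3×3] PE[1][0] across cycles:
  step 0 · PE1,0: acc=0; fwd→0 fwd↓0
  step 1 · PE1,0: acc=10; fwd→5 fwd↓2
  step 2 · PE1,0: acc=37; fwd→3 fwd↓9
  step 3 · PE1,0: acc=37; fwd→0 fwd↓0
  step 4 · PE1,0: acc=37; fwd→0 fwd↓0
RS [3×2] PE[1][0] across cycles:
  step 0 · PE1,0: acc=0; fwd→0 fwd↓0
  step 1 · PE1,0: acc=10; fwd→10 fwd↓2
  step 2 · PE1,0: acc=25; fwd→25 fwd↓5
  step 3 · PE1,0: acc=25; fwd→25 fwd↓5
  step 4 · PE1,0: acc=0; fwd→0 fwd↓0

dataflow = OS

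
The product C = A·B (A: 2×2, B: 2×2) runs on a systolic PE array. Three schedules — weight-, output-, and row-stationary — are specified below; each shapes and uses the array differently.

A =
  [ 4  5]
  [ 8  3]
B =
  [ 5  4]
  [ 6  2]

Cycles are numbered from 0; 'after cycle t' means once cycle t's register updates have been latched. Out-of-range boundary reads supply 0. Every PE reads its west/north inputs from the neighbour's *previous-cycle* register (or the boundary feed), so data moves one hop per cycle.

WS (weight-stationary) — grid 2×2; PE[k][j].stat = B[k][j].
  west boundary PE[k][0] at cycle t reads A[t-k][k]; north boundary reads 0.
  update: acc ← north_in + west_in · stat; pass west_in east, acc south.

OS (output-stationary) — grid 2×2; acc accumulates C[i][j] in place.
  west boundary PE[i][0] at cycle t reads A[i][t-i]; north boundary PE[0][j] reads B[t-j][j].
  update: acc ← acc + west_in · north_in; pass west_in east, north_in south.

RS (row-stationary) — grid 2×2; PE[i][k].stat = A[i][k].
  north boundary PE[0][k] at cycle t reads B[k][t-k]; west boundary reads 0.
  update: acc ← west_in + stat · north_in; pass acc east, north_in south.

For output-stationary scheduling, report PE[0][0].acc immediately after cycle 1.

OS 2×2: PE[0][0] cycle-by-cycle (with neighbour feeds):
  cycle 0: PE[0][0] → acc 20, east 4, south 5
  cycle 1: PE[0][0] → acc 50, east 5, south 6

PE[0][0].acc = 50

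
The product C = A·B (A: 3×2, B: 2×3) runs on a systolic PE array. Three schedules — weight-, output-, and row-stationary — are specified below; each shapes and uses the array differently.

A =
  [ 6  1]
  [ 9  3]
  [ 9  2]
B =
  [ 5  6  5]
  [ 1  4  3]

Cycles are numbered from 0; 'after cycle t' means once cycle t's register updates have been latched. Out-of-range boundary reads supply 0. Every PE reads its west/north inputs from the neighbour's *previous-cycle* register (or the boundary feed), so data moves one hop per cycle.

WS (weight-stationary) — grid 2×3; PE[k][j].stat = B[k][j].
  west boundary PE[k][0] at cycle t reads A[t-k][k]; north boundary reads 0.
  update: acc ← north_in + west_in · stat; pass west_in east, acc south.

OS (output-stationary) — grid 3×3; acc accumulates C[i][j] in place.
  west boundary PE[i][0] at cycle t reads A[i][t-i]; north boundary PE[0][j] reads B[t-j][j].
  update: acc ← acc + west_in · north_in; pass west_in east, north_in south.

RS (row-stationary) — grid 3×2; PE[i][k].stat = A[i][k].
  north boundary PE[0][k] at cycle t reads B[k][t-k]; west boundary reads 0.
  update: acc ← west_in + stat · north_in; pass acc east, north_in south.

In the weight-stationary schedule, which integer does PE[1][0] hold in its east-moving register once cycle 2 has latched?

Tracing WS — 2×3 array, target PE[1][0]:
  c0 r0c0: 30 / 6 / 30
  c0 r1c0: 0 / 0 / 0
  c1 r0c0: 45 / 9 / 45
  c1 r1c0: 31 / 1 / 31
  c2 r0c0: 45 / 9 / 45
  c2 r1c0: 48 / 3 / 48

register = 3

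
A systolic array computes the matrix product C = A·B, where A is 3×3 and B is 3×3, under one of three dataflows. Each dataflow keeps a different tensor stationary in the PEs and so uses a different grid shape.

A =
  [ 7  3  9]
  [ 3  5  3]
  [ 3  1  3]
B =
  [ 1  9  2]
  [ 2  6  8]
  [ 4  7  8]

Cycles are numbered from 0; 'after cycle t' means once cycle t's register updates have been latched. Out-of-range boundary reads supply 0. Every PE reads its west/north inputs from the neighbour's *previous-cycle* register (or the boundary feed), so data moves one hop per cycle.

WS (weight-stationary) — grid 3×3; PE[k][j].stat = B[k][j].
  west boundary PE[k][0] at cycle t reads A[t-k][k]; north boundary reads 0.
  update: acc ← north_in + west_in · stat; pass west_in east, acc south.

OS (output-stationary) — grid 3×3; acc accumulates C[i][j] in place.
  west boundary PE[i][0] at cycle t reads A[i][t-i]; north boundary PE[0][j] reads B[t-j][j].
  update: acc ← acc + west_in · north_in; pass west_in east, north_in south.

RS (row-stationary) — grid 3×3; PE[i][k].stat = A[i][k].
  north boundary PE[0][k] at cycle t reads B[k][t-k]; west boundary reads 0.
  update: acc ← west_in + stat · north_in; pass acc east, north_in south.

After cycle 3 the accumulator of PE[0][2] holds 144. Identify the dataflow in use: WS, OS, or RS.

WS [3×3] PE[0][2] across cycles:
  c0 r0c2: 0 / 0 / 0
  c1 r0c2: 0 / 0 / 0
  c2 r0c2: 14 / 7 / 14
  c3 r0c2: 6 / 3 / 6
OS [3×3] PE[0][2] across cycles:
  c0 r0c2: 0 / 0 / 0
  c1 r0c2: 0 / 0 / 0
  c2 r0c2: 14 / 7 / 2
  c3 r0c2: 38 / 3 / 8
RS [3×3] PE[0][2] across cycles:
  c0 r0c2: 0 / 0 / 0
  c1 r0c2: 0 / 0 / 0
  c2 r0c2: 49 / 49 / 4
  c3 r0c2: 144 / 144 / 7

dataflow = RS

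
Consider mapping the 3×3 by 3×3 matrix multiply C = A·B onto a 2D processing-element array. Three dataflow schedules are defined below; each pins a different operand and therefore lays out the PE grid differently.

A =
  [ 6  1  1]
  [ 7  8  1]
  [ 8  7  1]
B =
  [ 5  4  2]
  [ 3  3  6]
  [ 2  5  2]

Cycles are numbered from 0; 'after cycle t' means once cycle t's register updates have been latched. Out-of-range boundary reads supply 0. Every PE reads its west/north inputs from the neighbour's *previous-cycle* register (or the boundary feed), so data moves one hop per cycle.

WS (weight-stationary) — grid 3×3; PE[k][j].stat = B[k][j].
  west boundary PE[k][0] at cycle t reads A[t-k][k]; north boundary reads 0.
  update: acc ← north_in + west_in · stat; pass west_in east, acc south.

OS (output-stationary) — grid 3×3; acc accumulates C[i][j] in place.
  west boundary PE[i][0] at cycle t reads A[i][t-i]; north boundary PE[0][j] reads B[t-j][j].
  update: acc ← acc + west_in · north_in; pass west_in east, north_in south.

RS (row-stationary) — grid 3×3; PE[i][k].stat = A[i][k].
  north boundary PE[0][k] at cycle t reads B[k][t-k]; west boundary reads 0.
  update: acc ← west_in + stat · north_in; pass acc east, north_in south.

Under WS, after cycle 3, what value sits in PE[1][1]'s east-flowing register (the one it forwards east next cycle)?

register = 8

WS (3×3). Following PE[1][1] plus its west/north inputs:
  [0] (0,1) acc=0 (h:0 v:0)
  [0] (1,0) acc=0 (h:0 v:0)
  [0] (1,1) acc=0 (h:0 v:0)
  [1] (0,1) acc=24 (h:6 v:24)
  [1] (1,0) acc=33 (h:1 v:33)
  [1] (1,1) acc=0 (h:0 v:0)
  [2] (0,1) acc=28 (h:7 v:28)
  [2] (1,0) acc=59 (h:8 v:59)
  [2] (1,1) acc=27 (h:1 v:27)
  [3] (0,1) acc=32 (h:8 v:32)
  [3] (1,0) acc=61 (h:7 v:61)
  [3] (1,1) acc=52 (h:8 v:52)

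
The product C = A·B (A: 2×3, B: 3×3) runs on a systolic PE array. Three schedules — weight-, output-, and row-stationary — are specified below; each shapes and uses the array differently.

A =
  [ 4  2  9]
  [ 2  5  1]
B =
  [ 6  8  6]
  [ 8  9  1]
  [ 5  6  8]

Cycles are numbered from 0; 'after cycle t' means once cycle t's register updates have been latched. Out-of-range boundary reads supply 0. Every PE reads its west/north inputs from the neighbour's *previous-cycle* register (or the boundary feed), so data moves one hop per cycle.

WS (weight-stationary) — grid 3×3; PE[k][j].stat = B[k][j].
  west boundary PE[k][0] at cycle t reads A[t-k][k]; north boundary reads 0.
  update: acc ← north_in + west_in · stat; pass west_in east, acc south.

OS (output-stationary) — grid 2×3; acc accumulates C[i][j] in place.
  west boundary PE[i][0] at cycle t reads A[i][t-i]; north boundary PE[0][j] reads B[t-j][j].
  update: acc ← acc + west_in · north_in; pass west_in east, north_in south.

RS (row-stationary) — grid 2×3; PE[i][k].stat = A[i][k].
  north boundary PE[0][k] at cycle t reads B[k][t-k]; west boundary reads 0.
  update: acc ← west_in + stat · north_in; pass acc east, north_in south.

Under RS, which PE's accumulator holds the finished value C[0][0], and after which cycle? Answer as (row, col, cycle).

(row, col, cycle) = (0, 2, 2)

Under RS, C[0][0] lands at PE[0][2]:
  cycle 0: PE[0][2] → acc 0, east 0, south 0
  cycle 1: PE[0][2] → acc 0, east 0, south 0
  cycle 2: PE[0][2] → acc 85, east 85, south 5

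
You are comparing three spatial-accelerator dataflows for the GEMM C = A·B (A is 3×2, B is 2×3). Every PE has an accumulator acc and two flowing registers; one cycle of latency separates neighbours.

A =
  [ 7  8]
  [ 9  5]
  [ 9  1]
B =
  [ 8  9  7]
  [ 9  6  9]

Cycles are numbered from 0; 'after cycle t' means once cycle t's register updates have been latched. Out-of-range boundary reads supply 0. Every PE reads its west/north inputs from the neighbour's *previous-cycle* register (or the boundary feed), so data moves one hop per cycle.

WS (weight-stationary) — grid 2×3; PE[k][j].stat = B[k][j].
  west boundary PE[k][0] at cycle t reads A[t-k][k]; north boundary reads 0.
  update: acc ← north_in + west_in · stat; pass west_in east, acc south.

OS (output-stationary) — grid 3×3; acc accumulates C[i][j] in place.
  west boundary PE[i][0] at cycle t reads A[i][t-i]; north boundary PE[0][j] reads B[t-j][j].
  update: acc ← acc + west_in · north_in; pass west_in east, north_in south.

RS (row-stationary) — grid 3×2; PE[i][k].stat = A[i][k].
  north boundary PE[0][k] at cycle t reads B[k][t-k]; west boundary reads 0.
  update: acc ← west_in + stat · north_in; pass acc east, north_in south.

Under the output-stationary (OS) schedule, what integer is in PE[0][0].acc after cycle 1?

Tracing OS — 3×3 array, target PE[0][0]:
  0: (0,0).acc=56  regs=<7,8>
  1: (0,0).acc=128  regs=<8,9>

PE[0][0].acc = 128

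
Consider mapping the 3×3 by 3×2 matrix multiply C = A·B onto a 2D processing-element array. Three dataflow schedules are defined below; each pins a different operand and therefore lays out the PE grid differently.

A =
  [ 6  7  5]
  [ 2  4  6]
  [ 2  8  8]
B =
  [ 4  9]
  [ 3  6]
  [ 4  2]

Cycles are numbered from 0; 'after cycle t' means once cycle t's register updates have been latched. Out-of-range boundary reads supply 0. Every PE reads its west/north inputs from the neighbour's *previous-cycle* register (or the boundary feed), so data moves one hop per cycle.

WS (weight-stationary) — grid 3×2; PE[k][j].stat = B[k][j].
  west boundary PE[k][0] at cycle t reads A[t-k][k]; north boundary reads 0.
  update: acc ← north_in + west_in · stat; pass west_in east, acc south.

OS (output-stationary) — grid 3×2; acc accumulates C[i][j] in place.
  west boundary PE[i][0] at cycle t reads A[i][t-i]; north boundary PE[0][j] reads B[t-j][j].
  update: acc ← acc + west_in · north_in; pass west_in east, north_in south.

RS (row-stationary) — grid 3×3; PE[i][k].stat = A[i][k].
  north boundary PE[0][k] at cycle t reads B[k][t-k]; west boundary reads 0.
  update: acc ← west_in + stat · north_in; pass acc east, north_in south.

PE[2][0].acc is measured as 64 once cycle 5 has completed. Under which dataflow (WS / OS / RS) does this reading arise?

WS [3×2] PE[2][0] across cycles:
  [0] (2,0) acc=0 (h:0 v:0)
  [1] (2,0) acc=0 (h:0 v:0)
  [2] (2,0) acc=65 (h:5 v:65)
  [3] (2,0) acc=44 (h:6 v:44)
  [4] (2,0) acc=64 (h:8 v:64)
  [5] (2,0) acc=0 (h:0 v:0)
OS [3×2] PE[2][0] across cycles:
  [0] (2,0) acc=0 (h:0 v:0)
  [1] (2,0) acc=0 (h:0 v:0)
  [2] (2,0) acc=8 (h:2 v:4)
  [3] (2,0) acc=32 (h:8 v:3)
  [4] (2,0) acc=64 (h:8 v:4)
  [5] (2,0) acc=64 (h:0 v:0)
RS [3×3] PE[2][0] across cycles:
  [0] (2,0) acc=0 (h:0 v:0)
  [1] (2,0) acc=0 (h:0 v:0)
  [2] (2,0) acc=8 (h:8 v:4)
  [3] (2,0) acc=18 (h:18 v:9)
  [4] (2,0) acc=0 (h:0 v:0)
  [5] (2,0) acc=0 (h:0 v:0)

dataflow = OS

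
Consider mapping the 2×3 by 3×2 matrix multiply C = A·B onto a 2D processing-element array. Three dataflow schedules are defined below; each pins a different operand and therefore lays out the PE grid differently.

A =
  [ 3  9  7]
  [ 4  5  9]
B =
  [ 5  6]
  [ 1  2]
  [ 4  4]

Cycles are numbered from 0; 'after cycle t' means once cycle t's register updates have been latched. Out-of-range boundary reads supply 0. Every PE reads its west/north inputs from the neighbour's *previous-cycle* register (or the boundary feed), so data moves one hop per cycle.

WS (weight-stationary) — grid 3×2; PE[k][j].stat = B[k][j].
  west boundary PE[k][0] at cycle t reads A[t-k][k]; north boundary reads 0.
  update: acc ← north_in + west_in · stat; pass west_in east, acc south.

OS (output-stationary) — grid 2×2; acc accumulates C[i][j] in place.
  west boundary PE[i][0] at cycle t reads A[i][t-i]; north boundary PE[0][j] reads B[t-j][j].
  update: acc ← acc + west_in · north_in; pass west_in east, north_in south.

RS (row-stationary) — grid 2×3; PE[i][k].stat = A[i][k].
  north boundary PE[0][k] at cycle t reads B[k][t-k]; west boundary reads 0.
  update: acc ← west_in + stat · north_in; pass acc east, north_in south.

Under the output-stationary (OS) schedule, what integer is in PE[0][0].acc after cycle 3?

OS on a 2×2 grid — tracing PE[0][0] and its feeders:
  cycle 0: PE[0][0] → acc 15, east 3, south 5
  cycle 1: PE[0][0] → acc 24, east 9, south 1
  cycle 2: PE[0][0] → acc 52, east 7, south 4
  cycle 3: PE[0][0] → acc 52, east 0, south 0

PE[0][0].acc = 52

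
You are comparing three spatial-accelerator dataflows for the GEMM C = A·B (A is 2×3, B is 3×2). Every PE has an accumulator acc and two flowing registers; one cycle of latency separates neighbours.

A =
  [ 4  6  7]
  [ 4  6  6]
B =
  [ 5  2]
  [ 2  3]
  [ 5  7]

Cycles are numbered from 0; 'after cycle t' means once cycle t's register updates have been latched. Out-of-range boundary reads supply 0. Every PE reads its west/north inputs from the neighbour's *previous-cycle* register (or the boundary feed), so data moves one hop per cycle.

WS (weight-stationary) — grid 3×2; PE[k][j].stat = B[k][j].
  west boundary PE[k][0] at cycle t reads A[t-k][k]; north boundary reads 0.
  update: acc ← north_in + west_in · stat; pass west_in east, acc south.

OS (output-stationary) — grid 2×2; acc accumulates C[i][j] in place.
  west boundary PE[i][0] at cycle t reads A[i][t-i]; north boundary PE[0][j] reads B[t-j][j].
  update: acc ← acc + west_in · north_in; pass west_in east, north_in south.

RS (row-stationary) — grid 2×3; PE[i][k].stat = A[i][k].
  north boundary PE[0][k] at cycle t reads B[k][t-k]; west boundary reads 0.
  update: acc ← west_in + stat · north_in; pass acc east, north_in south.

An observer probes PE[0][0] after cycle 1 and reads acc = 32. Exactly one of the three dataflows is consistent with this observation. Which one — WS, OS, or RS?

dataflow = OS

WS (3×2 grid), PE[0][0]:
  c0 r0c0: 20 / 4 / 20
  c1 r0c0: 20 / 4 / 20
OS (2×2 grid), PE[0][0]:
  c0 r0c0: 20 / 4 / 5
  c1 r0c0: 32 / 6 / 2
RS (2×3 grid), PE[0][0]:
  c0 r0c0: 20 / 20 / 5
  c1 r0c0: 8 / 8 / 2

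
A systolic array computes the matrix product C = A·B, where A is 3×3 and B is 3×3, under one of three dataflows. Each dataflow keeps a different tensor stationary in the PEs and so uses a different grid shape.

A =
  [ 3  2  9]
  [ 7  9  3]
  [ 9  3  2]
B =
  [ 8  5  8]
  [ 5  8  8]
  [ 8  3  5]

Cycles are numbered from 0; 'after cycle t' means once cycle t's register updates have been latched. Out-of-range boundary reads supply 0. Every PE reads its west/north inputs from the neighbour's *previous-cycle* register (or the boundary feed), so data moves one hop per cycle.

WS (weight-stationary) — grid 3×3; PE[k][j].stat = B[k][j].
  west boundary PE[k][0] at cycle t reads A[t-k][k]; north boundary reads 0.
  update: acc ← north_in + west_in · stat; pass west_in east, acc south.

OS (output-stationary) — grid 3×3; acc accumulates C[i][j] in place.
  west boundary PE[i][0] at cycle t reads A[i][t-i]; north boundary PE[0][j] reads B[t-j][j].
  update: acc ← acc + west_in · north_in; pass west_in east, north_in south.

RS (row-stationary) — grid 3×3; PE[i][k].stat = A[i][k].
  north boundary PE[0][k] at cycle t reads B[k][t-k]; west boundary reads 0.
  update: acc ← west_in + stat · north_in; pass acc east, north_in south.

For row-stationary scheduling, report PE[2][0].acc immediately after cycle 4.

PE[2][0].acc = 72

RS 3×3: PE[2][0] cycle-by-cycle (with neighbour feeds):
  0: (1,0).acc=0  regs=<0,0>
  0: (2,0).acc=0  regs=<0,0>
  1: (1,0).acc=56  regs=<56,8>
  1: (2,0).acc=0  regs=<0,0>
  2: (1,0).acc=35  regs=<35,5>
  2: (2,0).acc=72  regs=<72,8>
  3: (1,0).acc=56  regs=<56,8>
  3: (2,0).acc=45  regs=<45,5>
  4: (1,0).acc=0  regs=<0,0>
  4: (2,0).acc=72  regs=<72,8>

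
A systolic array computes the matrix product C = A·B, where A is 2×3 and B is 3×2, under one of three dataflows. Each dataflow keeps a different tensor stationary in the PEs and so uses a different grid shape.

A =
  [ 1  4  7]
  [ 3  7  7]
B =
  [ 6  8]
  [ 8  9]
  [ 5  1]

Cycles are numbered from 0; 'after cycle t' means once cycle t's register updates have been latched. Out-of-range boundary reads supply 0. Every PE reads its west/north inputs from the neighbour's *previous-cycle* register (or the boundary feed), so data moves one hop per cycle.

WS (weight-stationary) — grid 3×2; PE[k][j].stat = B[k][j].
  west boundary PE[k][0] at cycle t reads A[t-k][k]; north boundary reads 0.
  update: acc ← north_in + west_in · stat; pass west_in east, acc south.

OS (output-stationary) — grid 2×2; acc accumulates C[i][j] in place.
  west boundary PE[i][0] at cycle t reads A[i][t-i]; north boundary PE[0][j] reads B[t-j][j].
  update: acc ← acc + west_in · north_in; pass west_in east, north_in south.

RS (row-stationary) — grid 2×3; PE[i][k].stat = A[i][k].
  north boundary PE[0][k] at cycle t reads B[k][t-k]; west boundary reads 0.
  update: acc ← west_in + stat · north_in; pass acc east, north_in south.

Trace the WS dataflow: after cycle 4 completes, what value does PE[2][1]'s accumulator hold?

WS 3×2: PE[2][1] cycle-by-cycle (with neighbour feeds):
  cycle 0: PE[1][1] → acc 0, east 0, south 0
  cycle 0: PE[2][0] → acc 0, east 0, south 0
  cycle 0: PE[2][1] → acc 0, east 0, south 0
  cycle 1: PE[1][1] → acc 0, east 0, south 0
  cycle 1: PE[2][0] → acc 0, east 0, south 0
  cycle 1: PE[2][1] → acc 0, east 0, south 0
  cycle 2: PE[1][1] → acc 44, east 4, south 44
  cycle 2: PE[2][0] → acc 73, east 7, south 73
  cycle 2: PE[2][1] → acc 0, east 0, south 0
  cycle 3: PE[1][1] → acc 87, east 7, south 87
  cycle 3: PE[2][0] → acc 109, east 7, south 109
  cycle 3: PE[2][1] → acc 51, east 7, south 51
  cycle 4: PE[1][1] → acc 0, east 0, south 0
  cycle 4: PE[2][0] → acc 0, east 0, south 0
  cycle 4: PE[2][1] → acc 94, east 7, south 94

PE[2][1].acc = 94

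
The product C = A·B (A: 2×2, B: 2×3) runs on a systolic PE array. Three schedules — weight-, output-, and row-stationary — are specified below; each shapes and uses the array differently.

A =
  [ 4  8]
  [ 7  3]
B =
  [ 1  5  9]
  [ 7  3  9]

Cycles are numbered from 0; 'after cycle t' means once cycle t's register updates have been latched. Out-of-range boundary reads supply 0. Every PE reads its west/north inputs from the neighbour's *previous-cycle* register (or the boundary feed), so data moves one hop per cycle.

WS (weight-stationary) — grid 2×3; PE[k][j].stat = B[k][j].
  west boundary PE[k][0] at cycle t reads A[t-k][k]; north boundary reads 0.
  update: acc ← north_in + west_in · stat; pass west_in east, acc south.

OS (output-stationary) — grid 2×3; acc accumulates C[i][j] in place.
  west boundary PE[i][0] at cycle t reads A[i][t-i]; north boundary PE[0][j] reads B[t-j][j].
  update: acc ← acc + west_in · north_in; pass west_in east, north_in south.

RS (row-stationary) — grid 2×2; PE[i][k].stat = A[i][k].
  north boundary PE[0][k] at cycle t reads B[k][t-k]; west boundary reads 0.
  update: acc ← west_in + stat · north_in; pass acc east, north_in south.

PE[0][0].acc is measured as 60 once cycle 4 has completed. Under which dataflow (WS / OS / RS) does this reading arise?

WS [2×3] PE[0][0] across cycles:
  cycle 0: PE[0][0] → acc 4, east 4, south 4
  cycle 1: PE[0][0] → acc 7, east 7, south 7
  cycle 2: PE[0][0] → acc 0, east 0, south 0
  cycle 3: PE[0][0] → acc 0, east 0, south 0
  cycle 4: PE[0][0] → acc 0, east 0, south 0
OS [2×3] PE[0][0] across cycles:
  cycle 0: PE[0][0] → acc 4, east 4, south 1
  cycle 1: PE[0][0] → acc 60, east 8, south 7
  cycle 2: PE[0][0] → acc 60, east 0, south 0
  cycle 3: PE[0][0] → acc 60, east 0, south 0
  cycle 4: PE[0][0] → acc 60, east 0, south 0
RS [2×2] PE[0][0] across cycles:
  cycle 0: PE[0][0] → acc 4, east 4, south 1
  cycle 1: PE[0][0] → acc 20, east 20, south 5
  cycle 2: PE[0][0] → acc 36, east 36, south 9
  cycle 3: PE[0][0] → acc 0, east 0, south 0
  cycle 4: PE[0][0] → acc 0, east 0, south 0

dataflow = OS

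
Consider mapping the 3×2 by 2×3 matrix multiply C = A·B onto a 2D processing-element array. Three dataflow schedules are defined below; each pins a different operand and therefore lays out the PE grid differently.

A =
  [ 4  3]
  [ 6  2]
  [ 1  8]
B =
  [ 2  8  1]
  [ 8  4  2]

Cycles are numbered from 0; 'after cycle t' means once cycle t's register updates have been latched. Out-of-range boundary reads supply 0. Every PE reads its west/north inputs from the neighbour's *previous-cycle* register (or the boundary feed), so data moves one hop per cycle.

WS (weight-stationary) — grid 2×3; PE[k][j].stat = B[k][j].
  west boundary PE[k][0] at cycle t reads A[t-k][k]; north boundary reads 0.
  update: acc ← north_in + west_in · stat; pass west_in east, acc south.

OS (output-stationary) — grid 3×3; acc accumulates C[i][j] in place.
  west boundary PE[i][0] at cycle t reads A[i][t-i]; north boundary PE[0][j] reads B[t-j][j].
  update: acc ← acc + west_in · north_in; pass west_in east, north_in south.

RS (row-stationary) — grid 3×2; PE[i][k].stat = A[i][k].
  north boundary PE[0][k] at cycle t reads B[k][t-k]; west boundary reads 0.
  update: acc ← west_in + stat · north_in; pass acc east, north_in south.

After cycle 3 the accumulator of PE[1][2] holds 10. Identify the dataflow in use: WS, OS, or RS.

dataflow = WS

WS (2×3 grid), PE[1][2]:
  t=0 PE[1][2]: acc=0 h=0 v=0
  t=1 PE[1][2]: acc=0 h=0 v=0
  t=2 PE[1][2]: acc=0 h=0 v=0
  t=3 PE[1][2]: acc=10 h=3 v=10
OS (3×3 grid), PE[1][2]:
  t=0 PE[1][2]: acc=0 h=0 v=0
  t=1 PE[1][2]: acc=0 h=0 v=0
  t=2 PE[1][2]: acc=0 h=0 v=0
  t=3 PE[1][2]: acc=6 h=6 v=1
— RS: 3×2 array has no PE[1][2].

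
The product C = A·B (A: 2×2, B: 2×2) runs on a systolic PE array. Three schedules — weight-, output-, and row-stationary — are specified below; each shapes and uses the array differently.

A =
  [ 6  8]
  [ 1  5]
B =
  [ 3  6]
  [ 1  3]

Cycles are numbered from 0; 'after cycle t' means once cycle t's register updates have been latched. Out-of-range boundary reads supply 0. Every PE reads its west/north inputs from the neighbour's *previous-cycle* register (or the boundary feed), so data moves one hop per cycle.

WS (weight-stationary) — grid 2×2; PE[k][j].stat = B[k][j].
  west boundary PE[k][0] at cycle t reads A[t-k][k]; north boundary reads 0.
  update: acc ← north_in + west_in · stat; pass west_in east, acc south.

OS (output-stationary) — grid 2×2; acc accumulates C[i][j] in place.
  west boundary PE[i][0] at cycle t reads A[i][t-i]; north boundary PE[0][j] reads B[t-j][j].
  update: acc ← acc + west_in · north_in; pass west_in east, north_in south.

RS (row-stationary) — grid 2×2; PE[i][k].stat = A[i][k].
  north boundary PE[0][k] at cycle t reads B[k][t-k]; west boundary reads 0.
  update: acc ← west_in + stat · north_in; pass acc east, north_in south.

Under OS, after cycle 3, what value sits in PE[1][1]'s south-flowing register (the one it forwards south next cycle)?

register = 3

OS 2×2: PE[1][1] cycle-by-cycle (with neighbour feeds):
  [0] (0,1) acc=0 (h:0 v:0)
  [0] (1,0) acc=0 (h:0 v:0)
  [0] (1,1) acc=0 (h:0 v:0)
  [1] (0,1) acc=36 (h:6 v:6)
  [1] (1,0) acc=3 (h:1 v:3)
  [1] (1,1) acc=0 (h:0 v:0)
  [2] (0,1) acc=60 (h:8 v:3)
  [2] (1,0) acc=8 (h:5 v:1)
  [2] (1,1) acc=6 (h:1 v:6)
  [3] (0,1) acc=60 (h:0 v:0)
  [3] (1,0) acc=8 (h:0 v:0)
  [3] (1,1) acc=21 (h:5 v:3)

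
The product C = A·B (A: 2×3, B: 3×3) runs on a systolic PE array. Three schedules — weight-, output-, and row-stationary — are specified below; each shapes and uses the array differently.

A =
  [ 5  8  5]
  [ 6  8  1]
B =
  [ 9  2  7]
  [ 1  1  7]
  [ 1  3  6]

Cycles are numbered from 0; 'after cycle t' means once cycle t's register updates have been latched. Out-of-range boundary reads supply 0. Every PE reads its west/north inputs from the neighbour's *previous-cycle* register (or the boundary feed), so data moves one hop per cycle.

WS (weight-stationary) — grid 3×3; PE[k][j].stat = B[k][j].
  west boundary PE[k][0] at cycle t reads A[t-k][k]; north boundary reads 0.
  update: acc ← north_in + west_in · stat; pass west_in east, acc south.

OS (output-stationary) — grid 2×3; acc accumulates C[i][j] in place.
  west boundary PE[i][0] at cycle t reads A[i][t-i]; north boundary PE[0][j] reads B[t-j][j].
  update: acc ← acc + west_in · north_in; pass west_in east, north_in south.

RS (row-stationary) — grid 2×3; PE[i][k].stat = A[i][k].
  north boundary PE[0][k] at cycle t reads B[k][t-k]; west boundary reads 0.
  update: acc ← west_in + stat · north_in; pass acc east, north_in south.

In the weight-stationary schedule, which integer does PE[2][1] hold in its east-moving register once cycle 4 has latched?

WS 3×3: PE[2][1] cycle-by-cycle (with neighbour feeds):
  @0  [1,1]  acc 0  |  →0  ↓0
  @0  [2,0]  acc 0  |  →0  ↓0
  @0  [2,1]  acc 0  |  →0  ↓0
  @1  [1,1]  acc 0  |  →0  ↓0
  @1  [2,0]  acc 0  |  →0  ↓0
  @1  [2,1]  acc 0  |  →0  ↓0
  @2  [1,1]  acc 18  |  →8  ↓18
  @2  [2,0]  acc 58  |  →5  ↓58
  @2  [2,1]  acc 0  |  →0  ↓0
  @3  [1,1]  acc 20  |  →8  ↓20
  @3  [2,0]  acc 63  |  →1  ↓63
  @3  [2,1]  acc 33  |  →5  ↓33
  @4  [1,1]  acc 0  |  →0  ↓0
  @4  [2,0]  acc 0  |  →0  ↓0
  @4  [2,1]  acc 23  |  →1  ↓23

register = 1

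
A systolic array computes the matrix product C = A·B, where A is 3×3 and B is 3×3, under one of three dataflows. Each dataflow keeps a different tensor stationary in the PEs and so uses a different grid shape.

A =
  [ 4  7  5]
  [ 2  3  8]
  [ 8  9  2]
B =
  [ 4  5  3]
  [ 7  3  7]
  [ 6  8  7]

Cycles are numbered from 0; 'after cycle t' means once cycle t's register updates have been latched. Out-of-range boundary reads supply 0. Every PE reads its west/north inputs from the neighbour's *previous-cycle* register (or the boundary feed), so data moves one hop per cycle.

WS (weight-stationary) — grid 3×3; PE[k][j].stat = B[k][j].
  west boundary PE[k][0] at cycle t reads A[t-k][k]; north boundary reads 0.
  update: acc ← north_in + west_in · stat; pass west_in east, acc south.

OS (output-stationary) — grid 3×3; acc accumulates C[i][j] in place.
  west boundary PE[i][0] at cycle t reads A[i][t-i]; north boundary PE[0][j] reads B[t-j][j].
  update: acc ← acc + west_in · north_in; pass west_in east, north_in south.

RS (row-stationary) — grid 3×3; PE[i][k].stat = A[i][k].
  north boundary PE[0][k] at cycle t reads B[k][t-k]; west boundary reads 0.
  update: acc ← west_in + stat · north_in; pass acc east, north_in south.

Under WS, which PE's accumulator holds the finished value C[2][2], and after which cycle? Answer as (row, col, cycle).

(row, col, cycle) = (2, 2, 6)

Under WS, C[2][2] lands at PE[2][2]:
  after 0 — PE[2][2] acc=0, pass-E 0, pass-S 0
  after 1 — PE[2][2] acc=0, pass-E 0, pass-S 0
  after 2 — PE[2][2] acc=0, pass-E 0, pass-S 0
  after 3 — PE[2][2] acc=0, pass-E 0, pass-S 0
  after 4 — PE[2][2] acc=96, pass-E 5, pass-S 96
  after 5 — PE[2][2] acc=83, pass-E 8, pass-S 83
  after 6 — PE[2][2] acc=101, pass-E 2, pass-S 101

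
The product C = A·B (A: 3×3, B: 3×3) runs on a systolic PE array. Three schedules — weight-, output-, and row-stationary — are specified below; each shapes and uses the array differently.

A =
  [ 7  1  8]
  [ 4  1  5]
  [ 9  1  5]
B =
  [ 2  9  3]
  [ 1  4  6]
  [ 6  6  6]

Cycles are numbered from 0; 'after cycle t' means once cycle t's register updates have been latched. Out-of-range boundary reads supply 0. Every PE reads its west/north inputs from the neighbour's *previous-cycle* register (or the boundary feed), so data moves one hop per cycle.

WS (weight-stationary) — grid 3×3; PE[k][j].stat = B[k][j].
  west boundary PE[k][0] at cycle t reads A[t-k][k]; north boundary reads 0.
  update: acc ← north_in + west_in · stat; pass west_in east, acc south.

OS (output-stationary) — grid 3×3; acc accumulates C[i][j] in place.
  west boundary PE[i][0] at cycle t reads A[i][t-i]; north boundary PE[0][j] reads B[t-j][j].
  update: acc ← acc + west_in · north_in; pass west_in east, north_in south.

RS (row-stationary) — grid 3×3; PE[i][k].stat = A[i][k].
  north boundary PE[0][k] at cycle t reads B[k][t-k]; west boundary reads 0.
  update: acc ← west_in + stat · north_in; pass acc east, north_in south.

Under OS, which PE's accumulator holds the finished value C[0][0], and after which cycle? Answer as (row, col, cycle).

Under OS, C[0][0] lands at PE[0][0]:
  cycle 0: PE[0][0] → acc 14, east 7, south 2
  cycle 1: PE[0][0] → acc 15, east 1, south 1
  cycle 2: PE[0][0] → acc 63, east 8, south 6

(row, col, cycle) = (0, 0, 2)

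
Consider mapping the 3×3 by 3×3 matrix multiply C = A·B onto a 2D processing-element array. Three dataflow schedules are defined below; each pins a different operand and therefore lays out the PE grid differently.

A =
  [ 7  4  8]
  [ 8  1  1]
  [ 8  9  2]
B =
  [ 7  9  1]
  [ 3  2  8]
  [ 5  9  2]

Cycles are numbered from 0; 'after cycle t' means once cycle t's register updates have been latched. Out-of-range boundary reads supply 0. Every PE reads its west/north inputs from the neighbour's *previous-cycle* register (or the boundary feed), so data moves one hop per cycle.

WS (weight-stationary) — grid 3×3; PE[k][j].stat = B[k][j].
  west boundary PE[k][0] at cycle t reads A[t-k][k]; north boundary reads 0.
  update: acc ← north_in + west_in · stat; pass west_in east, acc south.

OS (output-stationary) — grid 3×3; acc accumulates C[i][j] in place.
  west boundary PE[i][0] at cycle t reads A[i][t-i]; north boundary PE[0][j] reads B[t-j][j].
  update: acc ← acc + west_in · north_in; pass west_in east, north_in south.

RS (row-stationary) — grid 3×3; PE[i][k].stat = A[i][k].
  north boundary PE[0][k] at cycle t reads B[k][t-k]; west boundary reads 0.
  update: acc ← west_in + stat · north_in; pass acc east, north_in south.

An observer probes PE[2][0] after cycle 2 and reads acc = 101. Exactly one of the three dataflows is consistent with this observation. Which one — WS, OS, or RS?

dataflow = WS

WS [3×3] PE[2][0] across cycles:
  @0  [2,0]  acc 0  |  →0  ↓0
  @1  [2,0]  acc 0  |  →0  ↓0
  @2  [2,0]  acc 101  |  →8  ↓101
OS [3×3] PE[2][0] across cycles:
  @0  [2,0]  acc 0  |  →0  ↓0
  @1  [2,0]  acc 0  |  →0  ↓0
  @2  [2,0]  acc 56  |  →8  ↓7
RS [3×3] PE[2][0] across cycles:
  @0  [2,0]  acc 0  |  →0  ↓0
  @1  [2,0]  acc 0  |  →0  ↓0
  @2  [2,0]  acc 56  |  →56  ↓7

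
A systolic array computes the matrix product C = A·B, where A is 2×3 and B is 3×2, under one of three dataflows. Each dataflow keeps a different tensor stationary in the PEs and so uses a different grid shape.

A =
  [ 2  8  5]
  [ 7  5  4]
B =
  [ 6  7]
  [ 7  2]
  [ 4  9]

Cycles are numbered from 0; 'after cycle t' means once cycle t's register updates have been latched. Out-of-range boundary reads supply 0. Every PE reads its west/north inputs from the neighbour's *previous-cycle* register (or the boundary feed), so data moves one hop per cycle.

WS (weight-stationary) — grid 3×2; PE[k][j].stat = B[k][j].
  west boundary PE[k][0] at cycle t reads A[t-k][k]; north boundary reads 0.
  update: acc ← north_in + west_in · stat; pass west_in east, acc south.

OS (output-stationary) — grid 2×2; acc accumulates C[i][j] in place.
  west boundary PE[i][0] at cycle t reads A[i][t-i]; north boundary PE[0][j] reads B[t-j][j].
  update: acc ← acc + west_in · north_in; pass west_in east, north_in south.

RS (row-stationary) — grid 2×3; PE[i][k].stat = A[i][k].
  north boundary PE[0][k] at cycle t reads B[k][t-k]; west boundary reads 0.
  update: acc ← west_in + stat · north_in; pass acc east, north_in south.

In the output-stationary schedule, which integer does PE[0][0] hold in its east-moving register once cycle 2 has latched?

register = 5

Tracing OS — 2×2 array, target PE[0][0]:
  t=0 PE[0][0]: acc=12 h=2 v=6
  t=1 PE[0][0]: acc=68 h=8 v=7
  t=2 PE[0][0]: acc=88 h=5 v=4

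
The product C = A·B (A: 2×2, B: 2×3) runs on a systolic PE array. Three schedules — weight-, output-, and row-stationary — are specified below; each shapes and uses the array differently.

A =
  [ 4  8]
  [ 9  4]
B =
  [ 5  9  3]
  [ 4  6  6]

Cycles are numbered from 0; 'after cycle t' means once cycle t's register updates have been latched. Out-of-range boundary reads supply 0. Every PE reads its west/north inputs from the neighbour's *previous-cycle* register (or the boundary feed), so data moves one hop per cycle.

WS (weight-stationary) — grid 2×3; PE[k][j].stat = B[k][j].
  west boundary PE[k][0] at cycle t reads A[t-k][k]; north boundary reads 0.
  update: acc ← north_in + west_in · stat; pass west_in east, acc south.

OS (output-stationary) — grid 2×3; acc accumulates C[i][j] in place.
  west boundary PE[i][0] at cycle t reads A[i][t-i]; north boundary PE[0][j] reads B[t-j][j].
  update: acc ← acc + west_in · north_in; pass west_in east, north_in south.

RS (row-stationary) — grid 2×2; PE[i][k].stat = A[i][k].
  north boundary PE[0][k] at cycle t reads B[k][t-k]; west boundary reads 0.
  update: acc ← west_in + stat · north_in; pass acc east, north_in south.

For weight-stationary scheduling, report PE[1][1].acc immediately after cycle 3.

Tracing WS — 2×3 array, target PE[1][1]:
  [0] (0,1) acc=0 (h:0 v:0)
  [0] (1,0) acc=0 (h:0 v:0)
  [0] (1,1) acc=0 (h:0 v:0)
  [1] (0,1) acc=36 (h:4 v:36)
  [1] (1,0) acc=52 (h:8 v:52)
  [1] (1,1) acc=0 (h:0 v:0)
  [2] (0,1) acc=81 (h:9 v:81)
  [2] (1,0) acc=61 (h:4 v:61)
  [2] (1,1) acc=84 (h:8 v:84)
  [3] (0,1) acc=0 (h:0 v:0)
  [3] (1,0) acc=0 (h:0 v:0)
  [3] (1,1) acc=105 (h:4 v:105)

PE[1][1].acc = 105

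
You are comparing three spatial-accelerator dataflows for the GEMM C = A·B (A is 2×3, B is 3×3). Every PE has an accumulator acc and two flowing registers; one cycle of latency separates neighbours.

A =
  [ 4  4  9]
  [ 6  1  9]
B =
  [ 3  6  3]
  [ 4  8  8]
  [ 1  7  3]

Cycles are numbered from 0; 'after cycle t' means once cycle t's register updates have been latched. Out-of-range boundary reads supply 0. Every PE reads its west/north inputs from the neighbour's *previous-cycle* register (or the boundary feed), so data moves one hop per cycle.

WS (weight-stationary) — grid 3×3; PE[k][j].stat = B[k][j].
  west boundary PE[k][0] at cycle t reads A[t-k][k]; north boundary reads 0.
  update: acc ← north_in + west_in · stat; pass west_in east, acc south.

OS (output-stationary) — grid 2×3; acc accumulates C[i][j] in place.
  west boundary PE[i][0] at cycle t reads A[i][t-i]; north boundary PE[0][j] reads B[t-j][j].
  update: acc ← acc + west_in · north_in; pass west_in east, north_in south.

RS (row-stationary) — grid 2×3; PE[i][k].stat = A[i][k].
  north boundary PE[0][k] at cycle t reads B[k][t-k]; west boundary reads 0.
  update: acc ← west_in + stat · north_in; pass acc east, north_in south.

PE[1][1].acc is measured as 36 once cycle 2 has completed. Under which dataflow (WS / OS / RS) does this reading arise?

WS (3×3 grid), PE[1][1]:
  c0 r1c1: 0 / 0 / 0
  c1 r1c1: 0 / 0 / 0
  c2 r1c1: 56 / 4 / 56
OS (2×3 grid), PE[1][1]:
  c0 r1c1: 0 / 0 / 0
  c1 r1c1: 0 / 0 / 0
  c2 r1c1: 36 / 6 / 6
RS (2×3 grid), PE[1][1]:
  c0 r1c1: 0 / 0 / 0
  c1 r1c1: 0 / 0 / 0
  c2 r1c1: 22 / 22 / 4

dataflow = OS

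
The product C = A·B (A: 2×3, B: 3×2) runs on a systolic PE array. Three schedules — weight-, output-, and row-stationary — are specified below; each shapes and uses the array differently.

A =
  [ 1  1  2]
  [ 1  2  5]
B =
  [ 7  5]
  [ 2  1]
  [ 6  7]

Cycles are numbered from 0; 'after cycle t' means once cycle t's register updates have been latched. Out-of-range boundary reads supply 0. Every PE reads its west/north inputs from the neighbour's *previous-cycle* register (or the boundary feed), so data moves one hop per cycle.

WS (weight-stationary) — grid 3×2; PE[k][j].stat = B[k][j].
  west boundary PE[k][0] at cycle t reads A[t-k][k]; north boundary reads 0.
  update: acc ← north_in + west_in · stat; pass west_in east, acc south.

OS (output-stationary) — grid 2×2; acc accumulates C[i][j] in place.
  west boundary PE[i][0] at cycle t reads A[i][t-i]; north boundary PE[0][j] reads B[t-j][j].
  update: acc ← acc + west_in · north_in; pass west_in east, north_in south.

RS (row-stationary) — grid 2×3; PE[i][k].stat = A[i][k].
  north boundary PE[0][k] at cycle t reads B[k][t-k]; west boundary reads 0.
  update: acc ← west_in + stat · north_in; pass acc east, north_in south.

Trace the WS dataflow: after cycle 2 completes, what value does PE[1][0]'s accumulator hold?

PE[1][0].acc = 11

WS 3×2: PE[1][0] cycle-by-cycle (with neighbour feeds):
  cycle 0: PE[0][0] → acc 7, east 1, south 7
  cycle 0: PE[1][0] → acc 0, east 0, south 0
  cycle 1: PE[0][0] → acc 7, east 1, south 7
  cycle 1: PE[1][0] → acc 9, east 1, south 9
  cycle 2: PE[0][0] → acc 0, east 0, south 0
  cycle 2: PE[1][0] → acc 11, east 2, south 11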